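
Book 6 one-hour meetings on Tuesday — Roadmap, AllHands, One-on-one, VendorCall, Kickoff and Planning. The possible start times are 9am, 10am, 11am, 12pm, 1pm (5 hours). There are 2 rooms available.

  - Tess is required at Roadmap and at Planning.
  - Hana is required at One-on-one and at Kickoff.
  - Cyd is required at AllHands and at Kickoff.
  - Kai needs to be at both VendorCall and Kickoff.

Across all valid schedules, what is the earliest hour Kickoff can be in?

Kickoff at 9am is achievable: Planning in 11am; VendorCall in 11am; One-on-one in 10am; Roadmap in 9am; AllHands in 10am; Kickoff in 9am.

9am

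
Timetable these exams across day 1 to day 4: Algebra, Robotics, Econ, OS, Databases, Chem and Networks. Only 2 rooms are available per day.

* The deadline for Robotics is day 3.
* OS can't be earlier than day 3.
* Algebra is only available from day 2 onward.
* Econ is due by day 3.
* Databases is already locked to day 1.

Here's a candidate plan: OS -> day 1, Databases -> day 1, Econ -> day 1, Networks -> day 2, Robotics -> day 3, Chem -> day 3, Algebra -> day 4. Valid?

Econ is due by day 3 — holds.
Databases is already locked to day 1 — holds.
Only 2 rooms are available per day — violated.
OS can't be earlier than day 3 — violated.
The deadline for Robotics is day 3 — holds.
Algebra is only available from day 2 onward — holds.

No — it violates: OS can't be earlier than day 3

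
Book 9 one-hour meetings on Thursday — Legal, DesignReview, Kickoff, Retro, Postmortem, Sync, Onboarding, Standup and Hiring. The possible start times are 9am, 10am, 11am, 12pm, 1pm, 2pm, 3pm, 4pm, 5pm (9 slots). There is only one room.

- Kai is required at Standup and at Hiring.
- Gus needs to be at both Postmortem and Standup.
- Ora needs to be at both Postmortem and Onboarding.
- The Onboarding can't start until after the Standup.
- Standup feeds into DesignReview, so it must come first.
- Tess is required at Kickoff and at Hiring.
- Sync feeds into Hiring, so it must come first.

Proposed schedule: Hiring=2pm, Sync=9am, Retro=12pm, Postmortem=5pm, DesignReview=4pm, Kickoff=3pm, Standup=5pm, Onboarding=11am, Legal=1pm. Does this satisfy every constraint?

The Onboarding can't start until after the Standup — violated.
Standup feeds into DesignReview, so it must come first — violated.
Ora needs to be at both Postmortem and Onboarding — holds.
Tess is required at Kickoff and at Hiring — holds.
There is only one room — violated.
Sync feeds into Hiring, so it must come first — holds.
Gus needs to be at both Postmortem and Standup — violated.
Kai is required at Standup and at Hiring — holds.

No — it violates: Gus needs to be at both Postmortem and Standup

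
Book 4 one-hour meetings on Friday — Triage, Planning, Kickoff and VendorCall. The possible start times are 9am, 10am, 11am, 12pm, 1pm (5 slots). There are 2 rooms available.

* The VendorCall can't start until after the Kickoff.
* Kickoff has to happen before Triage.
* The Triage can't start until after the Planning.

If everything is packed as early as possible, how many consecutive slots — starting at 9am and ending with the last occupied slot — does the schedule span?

2

The precedence chain requires at least 2 distinct slots.
With at most 2 per slot and 4 meetings, at least 2 slots are needed.
2 works (last occupied slot: 10am): for example VendorCall -> 10am, Planning -> 9am, Triage -> 10am, Kickoff -> 9am.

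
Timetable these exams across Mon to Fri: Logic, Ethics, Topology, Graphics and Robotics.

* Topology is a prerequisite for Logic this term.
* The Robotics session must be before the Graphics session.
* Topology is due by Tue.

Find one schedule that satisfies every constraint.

Topology -> Mon; Robotics -> Mon; Logic -> Tue; Graphics -> Tue; Ethics -> Mon

Checking: Topology(Mon) before Logic(Tue); Robotics(Mon) before Graphics(Tue); Topology=Mon in [Mon,Tue].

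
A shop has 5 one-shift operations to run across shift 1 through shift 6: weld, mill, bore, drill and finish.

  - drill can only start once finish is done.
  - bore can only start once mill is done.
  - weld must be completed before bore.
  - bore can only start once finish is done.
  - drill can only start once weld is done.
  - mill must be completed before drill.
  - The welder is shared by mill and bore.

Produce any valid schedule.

bore in shift 2; drill in shift 2; mill in shift 1; finish in shift 1; weld in shift 1

Checking: finish(shift 1) before bore(shift 2); weld(shift 1) before bore(shift 2); finish(shift 1) before drill(shift 2); weld(shift 1) before drill(shift 2); mill(shift 1) before drill(shift 2); mill(shift 1) before bore(shift 2); mill(shift 1) != bore(shift 2).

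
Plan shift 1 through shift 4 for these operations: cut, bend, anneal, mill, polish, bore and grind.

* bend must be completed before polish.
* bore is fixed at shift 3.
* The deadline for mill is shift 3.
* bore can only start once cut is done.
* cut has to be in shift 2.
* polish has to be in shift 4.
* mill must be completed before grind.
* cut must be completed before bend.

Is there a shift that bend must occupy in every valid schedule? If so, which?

shift 3

cut is fixed at shift 2 and must come before bend, so bend is at least shift 3.
polish is fixed at shift 4 and must come after bend, so bend is at most shift 3.
So bend must be shift 3.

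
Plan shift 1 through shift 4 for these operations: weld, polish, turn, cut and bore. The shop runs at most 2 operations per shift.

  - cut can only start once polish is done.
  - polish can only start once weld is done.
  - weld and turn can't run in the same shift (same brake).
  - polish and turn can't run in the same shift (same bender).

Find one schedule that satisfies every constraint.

weld=shift 1; polish=shift 2; bore=shift 1; cut=shift 3; turn=shift 3

Checking: weld(shift 1) before polish(shift 2); polish(shift 2) before cut(shift 3); weld(shift 1) != turn(shift 3); polish(shift 2) != turn(shift 3); max 2 per shift (cap 2).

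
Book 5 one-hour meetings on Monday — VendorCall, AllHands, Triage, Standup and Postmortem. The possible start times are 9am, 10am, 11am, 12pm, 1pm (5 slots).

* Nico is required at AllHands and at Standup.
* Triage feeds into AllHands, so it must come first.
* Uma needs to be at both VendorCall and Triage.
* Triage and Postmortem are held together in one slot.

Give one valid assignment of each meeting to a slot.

AllHands -> 10am, Postmortem -> 9am, Standup -> 9am, Triage -> 9am, VendorCall -> 10am

Checking: Triage(9am) before AllHands(10am); AllHands(10am) != Standup(9am); VendorCall(10am) != Triage(9am); Triage = Postmortem = 9am.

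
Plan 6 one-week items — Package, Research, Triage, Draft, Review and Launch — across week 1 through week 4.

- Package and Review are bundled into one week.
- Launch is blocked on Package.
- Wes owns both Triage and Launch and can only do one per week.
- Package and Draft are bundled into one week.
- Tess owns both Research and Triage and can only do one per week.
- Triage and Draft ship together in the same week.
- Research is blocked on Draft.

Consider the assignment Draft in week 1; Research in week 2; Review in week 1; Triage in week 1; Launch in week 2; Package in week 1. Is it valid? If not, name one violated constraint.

Package and Review are bundled into one week — holds.
Research is blocked on Draft — holds.
Wes owns both Triage and Launch and can only do one per week — holds.
Package and Draft are bundled into one week — holds.
Triage and Draft ship together in the same week — holds.
Launch is blocked on Package — holds.
Tess owns both Research and Triage and can only do one per week — holds.

Valid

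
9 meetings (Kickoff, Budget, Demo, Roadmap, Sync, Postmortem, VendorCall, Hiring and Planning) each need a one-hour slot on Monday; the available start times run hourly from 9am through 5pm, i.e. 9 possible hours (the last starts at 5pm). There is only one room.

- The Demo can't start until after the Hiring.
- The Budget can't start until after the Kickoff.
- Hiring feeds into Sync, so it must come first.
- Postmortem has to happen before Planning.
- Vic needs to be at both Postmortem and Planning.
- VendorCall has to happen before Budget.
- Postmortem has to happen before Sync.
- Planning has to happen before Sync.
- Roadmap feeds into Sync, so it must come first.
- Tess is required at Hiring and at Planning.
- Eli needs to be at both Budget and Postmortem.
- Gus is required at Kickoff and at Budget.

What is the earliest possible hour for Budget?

Precedence pushes Budget to at least 10am.
Budget at 11am is achievable: Hiring in 1pm, VendorCall in 10am, Roadmap in 3pm, Planning in 2pm, Kickoff in 9am, Sync in 4pm, Budget in 11am, Postmortem in 12pm, Demo in 5pm.
Nothing earlier works — the conflict and capacity constraints rule out every hour before 11am.

11am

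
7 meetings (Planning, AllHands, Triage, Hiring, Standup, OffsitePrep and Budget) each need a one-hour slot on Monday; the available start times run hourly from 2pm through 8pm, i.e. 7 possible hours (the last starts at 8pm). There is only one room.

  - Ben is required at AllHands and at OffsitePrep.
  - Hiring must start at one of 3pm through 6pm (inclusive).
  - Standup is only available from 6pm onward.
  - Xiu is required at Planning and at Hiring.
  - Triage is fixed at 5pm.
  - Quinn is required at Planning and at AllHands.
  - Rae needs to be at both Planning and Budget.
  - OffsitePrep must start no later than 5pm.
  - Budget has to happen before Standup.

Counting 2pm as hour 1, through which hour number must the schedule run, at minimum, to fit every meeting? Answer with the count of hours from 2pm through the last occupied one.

The precedence chain requires at least 2 distinct hours.
With at most 1 per hour and 7 meetings, at least 7 hours are needed.
Standup can't be placed before 6pm — that is hour 5 counting from 2pm — so the schedule must run through at least 5 hours.
7 works (last occupied hour: 8pm): for example Hiring in 3pm, AllHands in 8pm, Triage in 5pm, Budget in 4pm, Planning in 7pm, OffsitePrep in 2pm, Standup in 6pm.

7 hours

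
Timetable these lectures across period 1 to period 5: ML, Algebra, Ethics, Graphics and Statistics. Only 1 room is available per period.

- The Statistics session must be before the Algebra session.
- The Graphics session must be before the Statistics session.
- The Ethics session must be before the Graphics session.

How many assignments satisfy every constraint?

Splitting on ML: it can be period 1 (1), period 2 (1), period 3 (1), period 4 (1), period 5 (1). Listing each branch's schedules as (Algebra, Ethics, Graphics, Statistics) by period number:
ML=period 1: (5,2,3,4) — 1.
ML=period 2: (5,1,3,4) — 1.
ML=period 3: (5,1,2,4) — 1.
ML=period 4: (5,1,2,3) — 1.
ML=period 5: (4,1,2,3) — 1.
Summing: 1 + 1 + 1 + 1 + 1 = 5.

5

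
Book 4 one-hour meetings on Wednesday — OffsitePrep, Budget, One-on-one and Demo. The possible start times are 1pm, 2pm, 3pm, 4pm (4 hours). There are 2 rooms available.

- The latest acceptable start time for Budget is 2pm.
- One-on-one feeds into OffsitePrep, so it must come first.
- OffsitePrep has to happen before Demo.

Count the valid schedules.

8

Splitting on OffsitePrep: it can be 2pm (4), 3pm (4). Listing each branch's schedules as (Budget, One-on-one, Demo):
OffsitePrep=2pm: (1pm,1pm,3pm) (1pm,1pm,4pm) (2pm,1pm,3pm) (2pm,1pm,4pm) — 4.
OffsitePrep=3pm: (1pm,1pm,4pm) (1pm,2pm,4pm) (2pm,1pm,4pm) (2pm,2pm,4pm) — 4.
Summing: 4 + 4 = 8.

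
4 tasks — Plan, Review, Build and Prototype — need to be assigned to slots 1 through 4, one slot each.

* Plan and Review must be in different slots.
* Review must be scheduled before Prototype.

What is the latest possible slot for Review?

Downstream work caps Review at 3.
Review at 3 is achievable: Build in 1, Prototype in 4, Review in 3, Plan in 1.

3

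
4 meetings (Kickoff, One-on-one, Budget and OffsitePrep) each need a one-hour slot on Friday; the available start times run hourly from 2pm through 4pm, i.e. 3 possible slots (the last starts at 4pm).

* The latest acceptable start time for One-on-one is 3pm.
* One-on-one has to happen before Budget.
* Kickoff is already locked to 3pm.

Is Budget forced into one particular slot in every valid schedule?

No

Budget can be 3pm (e.g. OffsitePrep in 2pm, Kickoff in 3pm, One-on-one in 2pm, Budget in 3pm) or 4pm (e.g. Budget -> 4pm, OffsitePrep -> 2pm, One-on-one -> 2pm, Kickoff -> 3pm).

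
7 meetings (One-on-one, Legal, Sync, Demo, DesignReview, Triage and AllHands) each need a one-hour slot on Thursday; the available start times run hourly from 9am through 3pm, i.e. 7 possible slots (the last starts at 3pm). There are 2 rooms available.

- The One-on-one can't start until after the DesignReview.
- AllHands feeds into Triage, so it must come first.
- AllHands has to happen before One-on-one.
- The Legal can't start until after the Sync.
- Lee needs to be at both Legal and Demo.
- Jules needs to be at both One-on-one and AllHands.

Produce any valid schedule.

Demo -> 12pm, AllHands -> 9am, Triage -> 11am, DesignReview -> 9am, One-on-one -> 10am, Sync -> 10am, Legal -> 11am

Checking: DesignReview(9am) before One-on-one(10am); AllHands(9am) before One-on-one(10am); AllHands(9am) before Triage(11am); Sync(10am) before Legal(11am); Legal(11am) != Demo(12pm); One-on-one(10am) != AllHands(9am); max 2 per slot (cap 2).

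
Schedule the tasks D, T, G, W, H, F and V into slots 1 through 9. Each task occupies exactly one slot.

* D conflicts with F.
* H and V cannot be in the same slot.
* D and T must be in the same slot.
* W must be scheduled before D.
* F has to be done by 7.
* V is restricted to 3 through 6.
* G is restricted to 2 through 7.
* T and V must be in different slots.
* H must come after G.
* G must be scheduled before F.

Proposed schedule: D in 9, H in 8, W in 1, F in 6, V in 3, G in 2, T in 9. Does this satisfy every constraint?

Valid

H must come after G — holds.
T and V must be in different slots — holds.
H and V cannot be in the same slot — holds.
G is restricted to 2 through 7 — holds.
G must be scheduled before F — holds.
D conflicts with F — holds.
F has to be done by 7 — holds.
D and T must be in the same slot — holds.
W must be scheduled before D — holds.
V is restricted to 3 through 6 — holds.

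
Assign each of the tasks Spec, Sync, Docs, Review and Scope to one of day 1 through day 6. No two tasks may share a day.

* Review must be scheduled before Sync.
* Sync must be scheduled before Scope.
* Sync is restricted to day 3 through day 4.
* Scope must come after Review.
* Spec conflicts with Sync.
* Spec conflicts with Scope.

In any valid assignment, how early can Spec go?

Spec at day 1 is achievable: Docs -> day 5; Sync -> day 3; Review -> day 2; Scope -> day 4; Spec -> day 1.

day 1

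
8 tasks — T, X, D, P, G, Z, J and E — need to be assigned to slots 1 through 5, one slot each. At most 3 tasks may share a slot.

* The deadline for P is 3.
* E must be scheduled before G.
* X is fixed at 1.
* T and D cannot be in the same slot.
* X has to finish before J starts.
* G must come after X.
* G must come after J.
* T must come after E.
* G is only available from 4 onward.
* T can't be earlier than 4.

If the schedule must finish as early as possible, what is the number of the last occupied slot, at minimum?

4

The precedence chain requires at least 3 distinct slots.
With at most 3 per slot and 8 tasks, at least 3 slots are needed.
T can't be placed before 4, so the schedule must run through at least slot 4.
4 works (last occupied slot: 4): for example G in 4, Z in 2, X in 1, T in 4, D in 2, P in 1, J in 2, E in 1.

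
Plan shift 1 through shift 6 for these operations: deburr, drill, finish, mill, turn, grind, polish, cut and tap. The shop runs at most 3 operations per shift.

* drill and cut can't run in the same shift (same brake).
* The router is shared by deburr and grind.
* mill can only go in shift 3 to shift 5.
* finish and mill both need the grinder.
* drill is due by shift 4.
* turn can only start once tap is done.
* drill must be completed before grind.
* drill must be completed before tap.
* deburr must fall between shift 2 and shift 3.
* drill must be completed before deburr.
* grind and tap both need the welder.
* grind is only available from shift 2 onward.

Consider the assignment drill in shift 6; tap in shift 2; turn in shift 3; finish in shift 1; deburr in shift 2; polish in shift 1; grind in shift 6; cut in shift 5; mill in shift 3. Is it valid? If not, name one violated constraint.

drill and cut can't run in the same shift (same brake) — holds.
mill can only go in shift 3 to shift 5 — holds.
finish and mill both need the grinder — holds.
The shop runs at most 3 operations per shift — holds.
drill must be completed before grind — violated.
turn can only start once tap is done — holds.
drill must be completed before tap — violated.
deburr must fall between shift 2 and shift 3 — holds.
grind and tap both need the welder — holds.
drill must be completed before deburr — violated.
The router is shared by deburr and grind — holds.
drill is due by shift 4 — violated.
grind is only available from shift 2 onward — holds.

Invalid. drill is due by shift 4.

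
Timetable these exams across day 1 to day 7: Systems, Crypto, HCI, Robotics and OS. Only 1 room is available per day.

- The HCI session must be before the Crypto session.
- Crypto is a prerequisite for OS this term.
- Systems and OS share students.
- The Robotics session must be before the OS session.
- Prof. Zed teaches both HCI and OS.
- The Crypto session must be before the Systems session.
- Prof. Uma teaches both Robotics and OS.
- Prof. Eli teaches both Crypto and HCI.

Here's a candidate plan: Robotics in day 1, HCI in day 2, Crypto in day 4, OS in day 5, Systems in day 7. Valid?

Only 1 room is available per day — holds.
The Robotics session must be before the OS session — holds.
Prof. Uma teaches both Robotics and OS — holds.
The HCI session must be before the Crypto session — holds.
Systems and OS share students — holds.
The Crypto session must be before the Systems session — holds.
Crypto is a prerequisite for OS this term — holds.
Prof. Zed teaches both HCI and OS — holds.
Prof. Eli teaches both Crypto and HCI — holds.

Yes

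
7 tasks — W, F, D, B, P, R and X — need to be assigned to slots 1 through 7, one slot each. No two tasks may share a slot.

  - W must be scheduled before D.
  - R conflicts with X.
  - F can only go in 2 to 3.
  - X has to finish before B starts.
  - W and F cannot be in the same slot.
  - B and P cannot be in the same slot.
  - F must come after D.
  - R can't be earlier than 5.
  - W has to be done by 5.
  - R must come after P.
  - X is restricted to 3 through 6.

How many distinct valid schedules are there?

Splitting on B: it can be 5 (1), 6 (2), 7 (3). Listing each branch's schedules as (W, F, D, P, R, X):
B=5: (1,3,2,6,7,4) — 1.
B=6: (1,3,2,4,7,5) (1,3,2,5,7,4) — 2.
B=7: (1,3,2,4,5,6) (1,3,2,4,6,5) (1,3,2,5,6,4) — 3.
Summing: 1 + 2 + 3 = 6.

6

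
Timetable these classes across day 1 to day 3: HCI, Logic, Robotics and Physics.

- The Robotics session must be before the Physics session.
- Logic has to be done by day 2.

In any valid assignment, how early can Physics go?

day 2

Precedence pushes Physics to at least day 2.
Physics at day 2 is achievable: HCI in day 1; Robotics in day 1; Physics in day 2; Logic in day 1.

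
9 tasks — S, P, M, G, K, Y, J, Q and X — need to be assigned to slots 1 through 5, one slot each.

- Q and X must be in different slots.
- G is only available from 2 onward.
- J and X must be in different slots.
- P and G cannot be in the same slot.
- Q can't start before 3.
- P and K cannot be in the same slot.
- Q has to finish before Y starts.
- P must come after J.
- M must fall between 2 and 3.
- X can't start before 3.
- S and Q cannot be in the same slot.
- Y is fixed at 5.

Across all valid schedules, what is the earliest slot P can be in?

2

Precedence pushes P to at least 2.
P at 2 is achievable: S -> 1; J -> 1; X -> 4; Q -> 3; G -> 3; K -> 1; Y -> 5; M -> 2; P -> 2.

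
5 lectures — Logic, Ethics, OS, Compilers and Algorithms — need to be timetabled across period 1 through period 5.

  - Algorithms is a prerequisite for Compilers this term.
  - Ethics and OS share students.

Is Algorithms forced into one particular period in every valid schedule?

Algorithms can be period 1 (e.g. OS -> period 2, Ethics -> period 1, Compilers -> period 2, Logic -> period 1, Algorithms -> period 1) or period 2 (e.g. Compilers -> period 3; Algorithms -> period 2; OS -> period 2; Logic -> period 1; Ethics -> period 1).

No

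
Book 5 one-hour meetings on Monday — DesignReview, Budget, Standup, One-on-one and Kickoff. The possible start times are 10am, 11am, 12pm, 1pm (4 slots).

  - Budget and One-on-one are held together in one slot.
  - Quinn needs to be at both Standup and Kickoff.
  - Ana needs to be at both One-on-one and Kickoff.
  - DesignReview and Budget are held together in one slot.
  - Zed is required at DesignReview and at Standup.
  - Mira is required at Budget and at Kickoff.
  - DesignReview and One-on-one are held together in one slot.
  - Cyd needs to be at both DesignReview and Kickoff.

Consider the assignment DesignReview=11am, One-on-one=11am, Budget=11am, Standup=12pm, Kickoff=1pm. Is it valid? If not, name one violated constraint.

Budget and One-on-one are held together in one slot — holds.
DesignReview and One-on-one are held together in one slot — holds.
Quinn needs to be at both Standup and Kickoff — holds.
Ana needs to be at both One-on-one and Kickoff — holds.
Cyd needs to be at both DesignReview and Kickoff — holds.
Mira is required at Budget and at Kickoff — holds.
Zed is required at DesignReview and at Standup — holds.
DesignReview and Budget are held together in one slot — holds.

Valid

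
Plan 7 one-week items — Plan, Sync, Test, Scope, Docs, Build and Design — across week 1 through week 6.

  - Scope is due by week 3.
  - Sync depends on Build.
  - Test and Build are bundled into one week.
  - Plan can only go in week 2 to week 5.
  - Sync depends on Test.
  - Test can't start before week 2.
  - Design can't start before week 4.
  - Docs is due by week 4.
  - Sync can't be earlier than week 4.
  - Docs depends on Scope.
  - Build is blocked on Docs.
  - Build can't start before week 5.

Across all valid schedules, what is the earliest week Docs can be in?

Precedence pushes Docs to at least week 2; Docs's own window allows nothing later than week 4.
Docs at week 2 is achievable: Plan -> week 2; Scope -> week 1; Sync -> week 6; Docs -> week 2; Build -> week 5; Design -> week 4; Test -> week 5.

week 2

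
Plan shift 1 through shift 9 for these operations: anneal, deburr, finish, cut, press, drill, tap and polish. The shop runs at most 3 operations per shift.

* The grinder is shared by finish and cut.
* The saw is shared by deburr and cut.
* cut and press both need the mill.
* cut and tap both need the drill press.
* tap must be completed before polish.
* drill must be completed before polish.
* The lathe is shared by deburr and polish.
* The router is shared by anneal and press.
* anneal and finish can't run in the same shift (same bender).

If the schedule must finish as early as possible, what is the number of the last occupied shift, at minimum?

shift 3

The precedence chain requires at least 2 distinct shifts.
With at most 3 per shift and 8 operations, at least 3 shifts are needed.
3 works (last occupied shift: shift 3): for example tap=shift 1, polish=shift 2, deburr=shift 3, drill=shift 1, press=shift 3, finish=shift 3, anneal=shift 1, cut=shift 2.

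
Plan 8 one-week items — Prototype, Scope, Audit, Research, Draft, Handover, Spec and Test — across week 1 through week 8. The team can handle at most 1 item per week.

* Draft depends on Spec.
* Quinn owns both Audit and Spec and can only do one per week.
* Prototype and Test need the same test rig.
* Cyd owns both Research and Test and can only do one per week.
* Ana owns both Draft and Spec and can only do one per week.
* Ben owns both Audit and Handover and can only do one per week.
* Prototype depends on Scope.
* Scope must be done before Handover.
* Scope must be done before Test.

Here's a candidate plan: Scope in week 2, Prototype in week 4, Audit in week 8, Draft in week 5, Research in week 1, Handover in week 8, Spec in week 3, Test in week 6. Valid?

No. Ben owns both Audit and Handover and can only do one per week is not satisfied.

Draft depends on Spec — holds.
Quinn owns both Audit and Spec and can only do one per week — holds.
Scope must be done before Handover — holds.
Cyd owns both Research and Test and can only do one per week — holds.
Prototype depends on Scope — holds.
Ana owns both Draft and Spec and can only do one per week — holds.
The team can handle at most 1 item per week — violated.
Ben owns both Audit and Handover and can only do one per week — violated.
Prototype and Test need the same test rig — holds.
Scope must be done before Test — holds.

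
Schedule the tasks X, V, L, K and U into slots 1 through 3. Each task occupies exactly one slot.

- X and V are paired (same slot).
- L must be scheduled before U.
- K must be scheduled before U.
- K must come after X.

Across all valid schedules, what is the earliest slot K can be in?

Precedence pushes K to at least 2; downstream work caps K at 2.
K at 2 is achievable: X=1, L=1, U=3, K=2, V=1.

2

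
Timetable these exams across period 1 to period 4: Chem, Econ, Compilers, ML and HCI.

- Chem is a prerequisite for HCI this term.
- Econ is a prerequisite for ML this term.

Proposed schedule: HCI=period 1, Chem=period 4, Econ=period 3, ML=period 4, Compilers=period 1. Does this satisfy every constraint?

Chem is a prerequisite for HCI this term — violated.
Econ is a prerequisite for ML this term — holds.

No — it violates: Chem is a prerequisite for HCI this term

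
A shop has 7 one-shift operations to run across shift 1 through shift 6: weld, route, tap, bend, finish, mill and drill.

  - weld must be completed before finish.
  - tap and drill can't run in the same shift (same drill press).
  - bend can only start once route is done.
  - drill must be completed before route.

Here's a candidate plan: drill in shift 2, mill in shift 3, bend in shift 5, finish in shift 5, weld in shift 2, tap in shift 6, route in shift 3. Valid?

bend can only start once route is done — holds.
drill must be completed before route — holds.
weld must be completed before finish — holds.
tap and drill can't run in the same shift (same drill press) — holds.

Valid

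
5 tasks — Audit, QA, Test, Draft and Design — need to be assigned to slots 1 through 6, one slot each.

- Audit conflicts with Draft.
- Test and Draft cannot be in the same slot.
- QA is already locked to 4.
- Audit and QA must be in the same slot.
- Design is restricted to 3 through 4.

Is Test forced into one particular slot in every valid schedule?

No

Test can be 1 (e.g. QA -> 4, Design -> 3, Test -> 1, Audit -> 4, Draft -> 2) or 2 (e.g. Draft in 1; Test in 2; Audit in 4; QA in 4; Design in 3).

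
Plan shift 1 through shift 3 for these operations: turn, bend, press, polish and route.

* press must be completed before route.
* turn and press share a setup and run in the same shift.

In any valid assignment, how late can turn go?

Turn must be in the same shift as press, which can't be after shift 2, so turn is at most shift 2.
turn at shift 2 is achievable: polish=shift 1; bend=shift 1; press=shift 2; turn=shift 2; route=shift 3.

shift 2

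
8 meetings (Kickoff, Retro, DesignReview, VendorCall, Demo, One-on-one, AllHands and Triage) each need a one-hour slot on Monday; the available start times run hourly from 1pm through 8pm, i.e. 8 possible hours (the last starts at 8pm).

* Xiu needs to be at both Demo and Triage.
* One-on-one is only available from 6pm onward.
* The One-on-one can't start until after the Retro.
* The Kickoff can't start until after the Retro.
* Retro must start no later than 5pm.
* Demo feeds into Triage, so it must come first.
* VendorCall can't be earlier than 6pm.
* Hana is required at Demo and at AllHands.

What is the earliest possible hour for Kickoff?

2pm

Precedence pushes Kickoff to at least 2pm.
Kickoff at 2pm is achievable: DesignReview -> 1pm; Retro -> 1pm; Triage -> 2pm; Demo -> 1pm; Kickoff -> 2pm; AllHands -> 2pm; One-on-one -> 6pm; VendorCall -> 6pm.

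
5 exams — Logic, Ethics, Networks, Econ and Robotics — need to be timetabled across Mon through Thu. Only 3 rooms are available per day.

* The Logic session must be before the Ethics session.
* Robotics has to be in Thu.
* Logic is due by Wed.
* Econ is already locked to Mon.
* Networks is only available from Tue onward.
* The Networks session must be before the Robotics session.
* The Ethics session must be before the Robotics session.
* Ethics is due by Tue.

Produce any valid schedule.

Ethics in Tue; Econ in Mon; Networks in Tue; Robotics in Thu; Logic in Mon

Checking: Networks(Tue) before Robotics(Thu); Ethics(Tue) before Robotics(Thu); Logic(Mon) before Ethics(Tue); Ethics=Tue in [Mon,Tue]; Econ=Mon in [Mon,Mon]; Logic=Mon in [Mon,Wed]; Networks=Tue in [Tue,Thu]; Robotics=Thu in [Thu,Thu]; max 2 per day (cap 3).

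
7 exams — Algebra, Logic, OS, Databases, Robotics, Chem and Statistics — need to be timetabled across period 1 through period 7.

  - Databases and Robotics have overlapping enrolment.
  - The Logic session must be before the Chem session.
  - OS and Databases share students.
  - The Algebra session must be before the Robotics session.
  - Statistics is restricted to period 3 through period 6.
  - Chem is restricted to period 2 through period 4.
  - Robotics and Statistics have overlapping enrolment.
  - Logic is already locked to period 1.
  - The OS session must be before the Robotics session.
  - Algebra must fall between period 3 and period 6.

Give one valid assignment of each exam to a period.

Logic -> period 1, Databases -> period 2, Chem -> period 2, OS -> period 1, Robotics -> period 4, Algebra -> period 3, Statistics -> period 3

Checking: Algebra(period 3) before Robotics(period 4); Logic(period 1) before Chem(period 2); OS(period 1) before Robotics(period 4); OS(period 1) != Databases(period 2); Robotics(period 4) != Statistics(period 3); Databases(period 2) != Robotics(period 4); Logic=period 1 in [period 1,period 1]; Chem=period 2 in [period 2,period 4]; Algebra=period 3 in [period 3,period 6]; Statistics=period 3 in [period 3,period 6].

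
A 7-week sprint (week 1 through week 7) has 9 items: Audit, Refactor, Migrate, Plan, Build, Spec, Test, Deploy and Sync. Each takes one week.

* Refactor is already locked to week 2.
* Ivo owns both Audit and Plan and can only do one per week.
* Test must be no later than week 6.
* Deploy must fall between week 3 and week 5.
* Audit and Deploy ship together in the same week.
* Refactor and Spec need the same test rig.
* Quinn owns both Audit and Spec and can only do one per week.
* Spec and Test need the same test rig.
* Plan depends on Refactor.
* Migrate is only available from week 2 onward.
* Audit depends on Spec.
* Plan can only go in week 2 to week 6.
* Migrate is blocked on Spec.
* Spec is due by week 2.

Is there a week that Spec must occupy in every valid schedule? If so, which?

week 1

Spec's window is week 1–week 2.
Refactor is fixed at week 2, and Spec can't share a week with Refactor.
So Spec must be week 1.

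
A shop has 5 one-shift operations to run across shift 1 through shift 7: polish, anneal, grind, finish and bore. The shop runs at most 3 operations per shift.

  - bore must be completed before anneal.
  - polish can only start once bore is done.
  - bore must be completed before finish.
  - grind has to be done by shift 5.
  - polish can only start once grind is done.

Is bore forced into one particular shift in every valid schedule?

bore can be shift 1 (e.g. anneal in shift 2, grind in shift 1, bore in shift 1, polish in shift 2, finish in shift 2) or shift 2 (e.g. grind=shift 1; finish=shift 3; bore=shift 2; anneal=shift 3; polish=shift 3).

No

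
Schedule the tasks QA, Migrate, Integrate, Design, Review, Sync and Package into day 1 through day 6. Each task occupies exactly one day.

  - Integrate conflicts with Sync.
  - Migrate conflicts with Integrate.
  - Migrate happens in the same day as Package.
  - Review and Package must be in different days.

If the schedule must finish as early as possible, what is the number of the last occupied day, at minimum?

Could 1 day be enough, i.e. nothing placed later than day 1? No: Integrate can't share with Migrate (day 1) → nothing is left.
So 1 day is not enough.
2 works (last occupied day: day 2): for example Package in day 1; Integrate in day 2; Design in day 1; Sync in day 1; Migrate in day 1; Review in day 2; QA in day 1.

2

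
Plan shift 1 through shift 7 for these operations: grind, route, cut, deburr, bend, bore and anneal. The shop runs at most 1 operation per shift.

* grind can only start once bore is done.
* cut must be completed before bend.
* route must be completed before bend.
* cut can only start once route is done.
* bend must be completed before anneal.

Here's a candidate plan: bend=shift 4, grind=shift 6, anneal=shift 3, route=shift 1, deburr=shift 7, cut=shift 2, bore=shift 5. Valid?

Invalid. bend must be completed before anneal.

bend must be completed before anneal — violated.
The shop runs at most 1 operation per shift — holds.
route must be completed before bend — holds.
cut can only start once route is done — holds.
cut must be completed before bend — holds.
grind can only start once bore is done — holds.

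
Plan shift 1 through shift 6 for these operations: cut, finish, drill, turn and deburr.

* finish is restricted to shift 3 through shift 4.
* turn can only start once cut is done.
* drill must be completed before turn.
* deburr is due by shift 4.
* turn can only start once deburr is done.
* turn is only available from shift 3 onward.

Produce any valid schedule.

turn -> shift 3, cut -> shift 1, deburr -> shift 1, drill -> shift 1, finish -> shift 3

Checking: deburr(shift 1) before turn(shift 3); cut(shift 1) before turn(shift 3); drill(shift 1) before turn(shift 3); deburr=shift 1 in [shift 1,shift 4]; finish=shift 3 in [shift 3,shift 4]; turn=shift 3 in [shift 3,shift 6].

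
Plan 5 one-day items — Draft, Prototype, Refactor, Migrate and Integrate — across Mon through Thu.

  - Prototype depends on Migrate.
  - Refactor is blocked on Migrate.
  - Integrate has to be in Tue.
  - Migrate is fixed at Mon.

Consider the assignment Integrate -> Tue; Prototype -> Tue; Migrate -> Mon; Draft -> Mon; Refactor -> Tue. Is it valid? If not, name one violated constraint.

Migrate is fixed at Mon — holds.
Refactor is blocked on Migrate — holds.
Prototype depends on Migrate — holds.
Integrate has to be in Tue — holds.

Yes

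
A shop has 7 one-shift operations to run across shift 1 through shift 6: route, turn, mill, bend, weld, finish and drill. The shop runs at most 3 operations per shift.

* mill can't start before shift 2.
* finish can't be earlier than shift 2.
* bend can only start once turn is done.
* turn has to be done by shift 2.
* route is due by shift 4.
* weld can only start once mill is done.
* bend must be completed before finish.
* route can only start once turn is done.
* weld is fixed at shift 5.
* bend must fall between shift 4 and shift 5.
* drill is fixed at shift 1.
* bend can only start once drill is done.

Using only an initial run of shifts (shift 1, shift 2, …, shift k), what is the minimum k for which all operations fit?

5

The precedence chain requires at least 3 distinct shifts.
With at most 3 per shift and 7 operations, at least 3 shifts are needed.
weld can't be placed before shift 5, so the schedule must run through at least shift 5.
5 works (last occupied shift: shift 5): for example finish -> shift 5; drill -> shift 1; bend -> shift 4; route -> shift 2; turn -> shift 1; mill -> shift 2; weld -> shift 5.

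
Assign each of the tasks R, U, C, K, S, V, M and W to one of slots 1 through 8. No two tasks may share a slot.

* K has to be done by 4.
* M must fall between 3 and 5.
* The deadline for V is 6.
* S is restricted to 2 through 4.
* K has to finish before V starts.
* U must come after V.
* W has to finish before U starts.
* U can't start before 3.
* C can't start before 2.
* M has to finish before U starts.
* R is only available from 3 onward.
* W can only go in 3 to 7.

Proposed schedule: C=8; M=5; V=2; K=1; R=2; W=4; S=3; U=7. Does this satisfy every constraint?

Invalid. R is only available from 3 onward.

W can only go in 3 to 7 — holds.
M must fall between 3 and 5 — holds.
S is restricted to 2 through 4 — holds.
W has to finish before U starts — holds.
K has to be done by 4 — holds.
U must come after V — holds.
M has to finish before U starts — holds.
K has to finish before V starts — holds.
The deadline for V is 6 — holds.
R is only available from 3 onward — violated.
C can't start before 2 — holds.
No two tasks may share a slot — violated.
U can't start before 3 — holds.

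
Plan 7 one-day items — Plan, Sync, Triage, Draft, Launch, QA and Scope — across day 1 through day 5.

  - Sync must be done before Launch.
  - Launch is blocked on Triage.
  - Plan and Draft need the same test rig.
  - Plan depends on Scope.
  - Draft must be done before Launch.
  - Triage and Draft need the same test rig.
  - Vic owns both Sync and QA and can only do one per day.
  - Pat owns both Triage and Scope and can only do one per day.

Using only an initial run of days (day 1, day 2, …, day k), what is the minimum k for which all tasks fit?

The precedence chain requires at least 2 distinct days.
Could 2 days be enough, i.e. nothing placed later than day 2? No: Launch must come after Sync (at day 1 or later) → {day 2}; Draft must come before Launch (at day 2 or earlier) → {day 1}; Triage must come before Launch (at day 2 or earlier) → {day 1}; Draft can't share with Triage (day 1) → nothing is left.
So 2 days is not enough.
3 works (last occupied day: day 3): for example Triage=day 2; Sync=day 1; Draft=day 1; QA=day 2; Scope=day 1; Launch=day 3; Plan=day 2.

3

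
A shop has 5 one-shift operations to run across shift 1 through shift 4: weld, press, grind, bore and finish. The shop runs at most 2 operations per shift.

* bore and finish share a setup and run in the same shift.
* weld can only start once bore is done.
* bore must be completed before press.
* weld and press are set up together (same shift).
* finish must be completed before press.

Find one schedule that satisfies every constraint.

press in shift 2, grind in shift 3, bore in shift 1, finish in shift 1, weld in shift 2

Checking: bore(shift 1) before weld(shift 2); finish(shift 1) before press(shift 2); bore(shift 1) before press(shift 2); weld = press = shift 2; bore = finish = shift 1; max 2 per shift (cap 2).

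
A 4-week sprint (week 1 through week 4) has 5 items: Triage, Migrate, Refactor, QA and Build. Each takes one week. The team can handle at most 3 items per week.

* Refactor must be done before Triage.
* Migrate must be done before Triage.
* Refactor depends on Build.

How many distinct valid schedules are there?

44

Splitting on Triage: it can be week 3 (8), week 4 (36). Listing each branch's schedules as (Migrate, Refactor, QA, Build) by week number:
Triage=week 3: (1,2,1,1) (1,2,2,1) (1,2,3,1) (1,2,4,1) (2,2,1,1) (2,2,2,1) (2,2,3,1) (2,2,4,1) — 8.
Triage=week 4: (1,2,1,1) (1,2,2,1) (1,2,3,1) (1,2,4,1) (1,3,1,1) (1,3,1,2) (1,3,2,1) (1,3,2,2) (1,3,3,1) (1,3,3,2) (1,3,4,1) (1,3,4,2) (2,2,1,1) (2,2,2,1) (2,2,3,1) (2,2,4,1) (2,3,1,1) (2,3,1,2) (2,3,2,1) (2,3,2,2) (2,3,3,1) (2,3,3,2) (2,3,4,1) (2,3,4,2) (3,2,1,1) (3,2,2,1) (3,2,3,1) (3,2,4,1) (3,3,1,1) (3,3,1,2) (3,3,2,1) (3,3,2,2) (3,3,3,1) (3,3,3,2) (3,3,4,1) (3,3,4,2) — 36.
Summing: 8 + 36 = 44.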